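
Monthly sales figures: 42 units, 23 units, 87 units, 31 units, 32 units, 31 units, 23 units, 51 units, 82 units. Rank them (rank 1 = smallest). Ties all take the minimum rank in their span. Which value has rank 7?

51

Sorted (ascending): 23, 23, 31, 31, 32, 42, 51, 82, 87
The 2 values of 23 occupy positions 1–2 → each gets rank 1.
The 2 values of 31 occupy positions 3–4 → each gets rank 3.
Rank 7 → value 51.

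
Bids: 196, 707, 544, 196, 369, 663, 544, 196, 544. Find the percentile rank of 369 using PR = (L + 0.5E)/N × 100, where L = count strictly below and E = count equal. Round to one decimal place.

38.9

N = 9.
Strictly below 369: 3. Equal to 369: 1.
PR = (3 + 0.5·1)/9 × 100 = 38.9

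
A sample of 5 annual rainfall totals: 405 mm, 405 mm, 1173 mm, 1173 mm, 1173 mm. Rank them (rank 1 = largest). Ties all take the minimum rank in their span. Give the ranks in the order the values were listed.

4, 4, 1, 1, 1

Sorted (descending): 1173, 1173, 1173, 405, 405
The 3 values of 1173 occupy positions 1–3 → each gets rank 1.
The 2 values of 405 occupy positions 4–5 → each gets rank 4.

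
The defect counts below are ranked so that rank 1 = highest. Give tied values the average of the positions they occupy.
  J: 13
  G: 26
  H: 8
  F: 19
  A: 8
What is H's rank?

4.5

Sorted (descending): 26, 19, 13, 8, 8
The 2 values of 8 occupy positions 4–5 → average rank (4+5)/2 = 4.5.
H has value 8 → rank 4.5.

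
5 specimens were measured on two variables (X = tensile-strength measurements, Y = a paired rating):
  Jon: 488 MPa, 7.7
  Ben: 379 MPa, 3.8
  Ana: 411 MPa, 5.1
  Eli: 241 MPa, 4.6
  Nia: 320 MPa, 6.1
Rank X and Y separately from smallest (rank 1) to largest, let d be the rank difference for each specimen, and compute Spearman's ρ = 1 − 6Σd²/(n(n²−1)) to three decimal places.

Ranks of variable 1: 5, 3, 4, 1, 2
Ranks of variable 2: 5, 1, 3, 2, 4
d = r₁ − r₂: 0, 2, 1, -1, -2
d²: 0, 4, 1, 1, 4; Σd² = 10
ρ = 1 − 6·10/(5·24) = 1 − 60/120 = 0.500

0.500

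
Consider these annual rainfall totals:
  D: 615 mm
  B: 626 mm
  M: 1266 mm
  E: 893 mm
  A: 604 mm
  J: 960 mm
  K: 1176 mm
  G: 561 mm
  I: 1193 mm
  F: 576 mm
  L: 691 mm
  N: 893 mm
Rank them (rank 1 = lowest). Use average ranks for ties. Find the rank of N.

7.5

Sorted (ascending): 561, 576, 604, 615, 626, 691, 893, 893, 960, 1176, 1193, 1266
The 2 values of 893 occupy positions 7–8 → average rank (7+8)/2 = 7.5.
N has value 893 mm → rank 7.5.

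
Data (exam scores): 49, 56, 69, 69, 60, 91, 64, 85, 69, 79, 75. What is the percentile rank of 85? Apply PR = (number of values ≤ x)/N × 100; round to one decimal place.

N = 11.
Strictly below 85: 9. Equal to 85: 1.
PR = 10/11 × 100 = 90.9

90.9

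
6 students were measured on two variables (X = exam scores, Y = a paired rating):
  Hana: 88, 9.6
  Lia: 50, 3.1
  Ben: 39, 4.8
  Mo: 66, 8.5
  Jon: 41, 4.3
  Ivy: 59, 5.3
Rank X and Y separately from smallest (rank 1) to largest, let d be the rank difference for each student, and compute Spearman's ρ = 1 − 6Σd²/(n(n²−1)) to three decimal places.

0.771

Ranks of variable 1: 6, 3, 1, 5, 2, 4
Ranks of variable 2: 6, 1, 3, 5, 2, 4
d = r₁ − r₂: 0, 2, -2, 0, 0, 0
d²: 0, 4, 4, 0, 0, 0; Σd² = 8
ρ = 1 − 6·8/(6·35) = 1 − 48/210 = 0.771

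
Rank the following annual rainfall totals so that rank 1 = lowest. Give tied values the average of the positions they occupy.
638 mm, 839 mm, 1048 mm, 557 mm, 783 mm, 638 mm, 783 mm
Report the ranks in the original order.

Sorted (ascending): 557, 638, 638, 783, 783, 839, 1048
The 2 values of 638 occupy positions 2–3 → average rank (2+3)/2 = 2.5.
The 2 values of 783 occupy positions 4–5 → average rank (4+5)/2 = 4.5.

2.5, 6, 7, 1, 4.5, 2.5, 4.5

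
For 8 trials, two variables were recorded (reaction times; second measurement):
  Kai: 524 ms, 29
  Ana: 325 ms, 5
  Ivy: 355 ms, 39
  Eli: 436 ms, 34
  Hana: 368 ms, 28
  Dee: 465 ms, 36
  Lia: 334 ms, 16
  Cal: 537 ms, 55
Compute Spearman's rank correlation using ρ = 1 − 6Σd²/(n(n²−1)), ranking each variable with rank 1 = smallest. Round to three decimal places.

Ranks of variable 1: 7, 1, 3, 5, 4, 6, 2, 8
Ranks of variable 2: 4, 1, 7, 5, 3, 6, 2, 8
d = r₁ − r₂: 3, 0, -4, 0, 1, 0, 0, 0
d²: 9, 0, 16, 0, 1, 0, 0, 0; Σd² = 26
ρ = 1 − 6·26/(8·63) = 1 − 156/504 = 0.690

0.690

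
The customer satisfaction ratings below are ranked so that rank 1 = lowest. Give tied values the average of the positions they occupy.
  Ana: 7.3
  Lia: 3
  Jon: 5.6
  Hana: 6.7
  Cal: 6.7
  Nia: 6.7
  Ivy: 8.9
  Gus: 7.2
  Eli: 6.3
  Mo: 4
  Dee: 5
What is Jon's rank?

4

Sorted (ascending): 3, 4, 5, 5.6, 6.3, 6.7, 6.7, 6.7, 7.2, 7.3, 8.9
The 3 values of 6.7 occupy positions 6–8 → average rank 7.
Jon has value 5.6 → rank 4.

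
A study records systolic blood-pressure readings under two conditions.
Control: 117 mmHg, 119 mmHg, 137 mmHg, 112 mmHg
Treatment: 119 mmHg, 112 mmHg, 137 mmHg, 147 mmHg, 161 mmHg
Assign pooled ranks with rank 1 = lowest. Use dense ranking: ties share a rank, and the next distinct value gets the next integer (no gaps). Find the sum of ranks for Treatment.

Sorted (ascending): 112, 112, 117, 119, 119, 137, 137, 147, 161
The 2 values of 112 share dense rank 1.
The 2 values of 119 share dense rank 3.
The 2 values of 137 share dense rank 4.
Remaining distinct values take the next consecutive integers.
Treatment values → pooled ranks: 119→3, 112→1, 137→4, 147→5, 161→6
Rank sum = 3 + 1 + 4 + 5 + 6 = 19

19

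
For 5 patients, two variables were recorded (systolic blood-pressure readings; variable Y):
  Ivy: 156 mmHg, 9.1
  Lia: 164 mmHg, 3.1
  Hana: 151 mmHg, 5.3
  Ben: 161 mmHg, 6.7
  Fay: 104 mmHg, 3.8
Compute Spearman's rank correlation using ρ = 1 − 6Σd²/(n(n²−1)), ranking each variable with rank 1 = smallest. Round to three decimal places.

-0.100

Ranks of variable 1: 3, 5, 2, 4, 1
Ranks of variable 2: 5, 1, 3, 4, 2
d = r₁ − r₂: -2, 4, -1, 0, -1
d²: 4, 16, 1, 0, 1; Σd² = 22
ρ = 1 − 6·22/(5·24) = 1 − 132/120 = -0.100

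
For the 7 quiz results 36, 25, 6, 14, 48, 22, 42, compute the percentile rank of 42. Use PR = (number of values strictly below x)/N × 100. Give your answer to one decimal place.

71.4

N = 7.
Strictly below 42: 5. Equal to 42: 1.
PR = 5/7 × 100 = 71.4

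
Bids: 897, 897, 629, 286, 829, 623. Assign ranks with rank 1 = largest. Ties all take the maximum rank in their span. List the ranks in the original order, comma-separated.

Sorted (descending): 897, 897, 829, 629, 623, 286
The 2 values of 897 occupy positions 1–2 → each gets rank 2.

2, 2, 4, 6, 3, 5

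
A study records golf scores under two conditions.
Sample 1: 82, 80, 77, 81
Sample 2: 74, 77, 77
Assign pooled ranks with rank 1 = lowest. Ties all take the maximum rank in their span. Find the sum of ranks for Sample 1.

22

Sorted (ascending): 74, 77, 77, 77, 80, 81, 82
The 3 values of 77 occupy positions 2–4 → each gets rank 4.
Sample 1 values → pooled ranks: 82→7, 80→5, 77→4, 81→6
Rank sum = 7 + 5 + 4 + 6 = 22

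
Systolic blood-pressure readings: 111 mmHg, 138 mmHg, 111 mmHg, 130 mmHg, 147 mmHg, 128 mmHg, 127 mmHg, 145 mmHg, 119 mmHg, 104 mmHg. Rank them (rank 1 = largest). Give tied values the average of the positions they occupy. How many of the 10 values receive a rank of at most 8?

Sorted (descending): 147, 145, 138, 130, 128, 127, 119, 111, 111, 104
The 2 values of 111 occupy positions 8–9 → average rank (8+9)/2 = 8.5.
Ranks ≤ 8: {1, 2, 3, 4, 5, 6, 7} → 7 values.

7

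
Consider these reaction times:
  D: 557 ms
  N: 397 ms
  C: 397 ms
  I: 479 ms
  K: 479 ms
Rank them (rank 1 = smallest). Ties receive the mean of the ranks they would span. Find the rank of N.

Sorted (ascending): 397, 397, 479, 479, 557
The 2 values of 397 occupy positions 1–2 → average rank (1+2)/2 = 1.5.
The 2 values of 479 occupy positions 3–4 → average rank (3+4)/2 = 3.5.
N has value 397 ms → rank 1.5.

1.5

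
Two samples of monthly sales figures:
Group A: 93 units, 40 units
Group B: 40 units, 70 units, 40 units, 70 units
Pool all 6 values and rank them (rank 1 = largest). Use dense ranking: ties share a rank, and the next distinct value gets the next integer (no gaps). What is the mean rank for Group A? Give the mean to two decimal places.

Sorted (descending): 93, 70, 70, 40, 40, 40
The 2 values of 70 share dense rank 2.
The 3 values of 40 share dense rank 3.
Remaining distinct values take the next consecutive integers.
Group A values → pooled ranks: 93→1, 40→3
Mean rank = (1 + 3) / 2 = 2.00

2.00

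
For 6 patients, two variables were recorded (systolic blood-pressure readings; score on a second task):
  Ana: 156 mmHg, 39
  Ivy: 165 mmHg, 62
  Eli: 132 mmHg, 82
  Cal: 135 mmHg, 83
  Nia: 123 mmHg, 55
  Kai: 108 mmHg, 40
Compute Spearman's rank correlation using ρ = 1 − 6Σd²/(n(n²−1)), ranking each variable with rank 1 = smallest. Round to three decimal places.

0.143

Ranks of variable 1: 5, 6, 3, 4, 2, 1
Ranks of variable 2: 1, 4, 5, 6, 3, 2
d = r₁ − r₂: 4, 2, -2, -2, -1, -1
d²: 16, 4, 4, 4, 1, 1; Σd² = 30
ρ = 1 − 6·30/(6·35) = 1 − 180/210 = 0.143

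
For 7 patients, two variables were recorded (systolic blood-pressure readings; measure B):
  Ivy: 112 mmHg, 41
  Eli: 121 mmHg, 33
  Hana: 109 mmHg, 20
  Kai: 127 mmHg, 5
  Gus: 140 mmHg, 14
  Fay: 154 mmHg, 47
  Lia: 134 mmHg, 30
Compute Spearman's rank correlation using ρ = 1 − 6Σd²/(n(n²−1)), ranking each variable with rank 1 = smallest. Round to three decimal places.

0.107

Ranks of variable 1: 2, 3, 1, 4, 6, 7, 5
Ranks of variable 2: 6, 5, 3, 1, 2, 7, 4
d = r₁ − r₂: -4, -2, -2, 3, 4, 0, 1
d²: 16, 4, 4, 9, 16, 0, 1; Σd² = 50
ρ = 1 − 6·50/(7·48) = 1 − 300/336 = 0.107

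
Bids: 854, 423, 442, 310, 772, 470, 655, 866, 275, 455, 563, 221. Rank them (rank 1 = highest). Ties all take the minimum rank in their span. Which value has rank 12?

Sorted (descending): 866, 854, 772, 655, 563, 470, 455, 442, 423, 310, 275, 221
No ties — each value takes its position as its rank.
Rank 12 → value 221.

221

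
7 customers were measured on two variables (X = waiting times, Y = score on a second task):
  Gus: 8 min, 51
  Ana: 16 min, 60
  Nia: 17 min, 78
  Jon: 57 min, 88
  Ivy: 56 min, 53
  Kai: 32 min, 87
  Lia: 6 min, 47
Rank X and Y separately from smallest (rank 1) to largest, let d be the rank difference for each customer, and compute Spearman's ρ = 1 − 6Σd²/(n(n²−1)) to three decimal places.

Ranks of variable 1: 2, 3, 4, 7, 6, 5, 1
Ranks of variable 2: 2, 4, 5, 7, 3, 6, 1
d = r₁ − r₂: 0, -1, -1, 0, 3, -1, 0
d²: 0, 1, 1, 0, 9, 1, 0; Σd² = 12
ρ = 1 − 6·12/(7·48) = 1 − 72/336 = 0.786

0.786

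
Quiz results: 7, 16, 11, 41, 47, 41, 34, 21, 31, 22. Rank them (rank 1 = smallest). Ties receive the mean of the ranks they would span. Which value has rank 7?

34

Sorted (ascending): 7, 11, 16, 21, 22, 31, 34, 41, 41, 47
The 2 values of 41 occupy positions 8–9 → average rank (8+9)/2 = 8.5.
Rank 7 → value 34.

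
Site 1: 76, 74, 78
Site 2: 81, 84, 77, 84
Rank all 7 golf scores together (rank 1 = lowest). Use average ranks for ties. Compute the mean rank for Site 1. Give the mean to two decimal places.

Sorted (ascending): 74, 76, 77, 78, 81, 84, 84
The 2 values of 84 occupy positions 6–7 → average rank (6+7)/2 = 6.5.
Site 1 values → pooled ranks: 76→2, 74→1, 78→4
Mean rank = (2 + 1 + 4) / 3 = 2.33

2.33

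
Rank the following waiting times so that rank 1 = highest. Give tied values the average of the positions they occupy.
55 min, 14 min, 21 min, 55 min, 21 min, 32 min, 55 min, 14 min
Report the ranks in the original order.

Sorted (descending): 55, 55, 55, 32, 21, 21, 14, 14
The 3 values of 55 occupy positions 1–3 → average rank 2.
The 2 values of 21 occupy positions 5–6 → average rank (5+6)/2 = 5.5.
The 2 values of 14 occupy positions 7–8 → average rank (7+8)/2 = 7.5.

2, 7.5, 5.5, 2, 5.5, 4, 2, 7.5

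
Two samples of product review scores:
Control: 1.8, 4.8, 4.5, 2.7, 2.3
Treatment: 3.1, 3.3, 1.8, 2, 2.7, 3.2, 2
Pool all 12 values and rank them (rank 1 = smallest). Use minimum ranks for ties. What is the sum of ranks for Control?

35

Sorted (ascending): 1.8, 1.8, 2, 2, 2.3, 2.7, 2.7, 3.1, 3.2, 3.3, 4.5, 4.8
The 2 values of 1.8 occupy positions 1–2 → each gets rank 1.
The 2 values of 2 occupy positions 3–4 → each gets rank 3.
The 2 values of 2.7 occupy positions 6–7 → each gets rank 6.
Control values → pooled ranks: 1.8→1, 4.8→12, 4.5→11, 2.7→6, 2.3→5
Rank sum = 1 + 12 + 11 + 6 + 5 = 35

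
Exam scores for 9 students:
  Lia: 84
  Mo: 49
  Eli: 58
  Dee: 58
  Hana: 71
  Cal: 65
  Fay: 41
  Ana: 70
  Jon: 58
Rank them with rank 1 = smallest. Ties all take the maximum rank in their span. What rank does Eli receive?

Sorted (ascending): 41, 49, 58, 58, 58, 65, 70, 71, 84
The 3 values of 58 occupy positions 3–5 → each gets rank 5.
Eli has value 58 → rank 5.

5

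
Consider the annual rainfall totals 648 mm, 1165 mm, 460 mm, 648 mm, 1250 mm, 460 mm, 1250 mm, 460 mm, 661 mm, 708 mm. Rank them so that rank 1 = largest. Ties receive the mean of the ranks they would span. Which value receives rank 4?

Sorted (descending): 1250, 1250, 1165, 708, 661, 648, 648, 460, 460, 460
The 2 values of 1250 occupy positions 1–2 → average rank (1+2)/2 = 1.5.
The 2 values of 648 occupy positions 6–7 → average rank (6+7)/2 = 6.5.
The 3 values of 460 occupy positions 8–10 → average rank 9.
Rank 4 → value 708.

708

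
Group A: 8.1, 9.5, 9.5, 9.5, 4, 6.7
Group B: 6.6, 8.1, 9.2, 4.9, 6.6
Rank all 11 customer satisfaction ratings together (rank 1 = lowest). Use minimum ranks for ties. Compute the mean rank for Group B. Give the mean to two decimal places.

4.40

Sorted (ascending): 4, 4.9, 6.6, 6.6, 6.7, 8.1, 8.1, 9.2, 9.5, 9.5, 9.5
The 2 values of 6.6 occupy positions 3–4 → each gets rank 3.
The 2 values of 8.1 occupy positions 6–7 → each gets rank 6.
The 3 values of 9.5 occupy positions 9–11 → each gets rank 9.
Group B values → pooled ranks: 6.6→3, 8.1→6, 9.2→8, 4.9→2, 6.6→3
Mean rank = (3 + 6 + 8 + 2 + 3) / 5 = 4.40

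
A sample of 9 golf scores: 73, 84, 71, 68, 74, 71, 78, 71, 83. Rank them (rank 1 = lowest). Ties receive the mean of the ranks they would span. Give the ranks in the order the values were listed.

5, 9, 3, 1, 6, 3, 7, 3, 8

Sorted (ascending): 68, 71, 71, 71, 73, 74, 78, 83, 84
The 3 values of 71 occupy positions 2–4 → average rank 3.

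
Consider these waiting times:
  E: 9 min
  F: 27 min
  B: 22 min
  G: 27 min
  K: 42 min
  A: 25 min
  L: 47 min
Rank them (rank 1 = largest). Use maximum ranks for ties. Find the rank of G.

4

Sorted (descending): 47, 42, 27, 27, 25, 22, 9
The 2 values of 27 occupy positions 3–4 → each gets rank 4.
G has value 27 min → rank 4.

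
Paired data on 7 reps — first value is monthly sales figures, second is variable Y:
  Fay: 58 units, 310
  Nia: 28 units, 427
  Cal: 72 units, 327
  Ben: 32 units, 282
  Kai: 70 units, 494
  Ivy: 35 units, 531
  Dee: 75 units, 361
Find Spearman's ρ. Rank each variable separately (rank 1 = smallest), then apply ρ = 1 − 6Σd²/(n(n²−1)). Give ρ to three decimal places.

Ranks of variable 1: 4, 1, 6, 2, 5, 3, 7
Ranks of variable 2: 2, 5, 3, 1, 6, 7, 4
d = r₁ − r₂: 2, -4, 3, 1, -1, -4, 3
d²: 4, 16, 9, 1, 1, 16, 9; Σd² = 56
ρ = 1 − 6·56/(7·48) = 1 − 336/336 = 0.000

0.000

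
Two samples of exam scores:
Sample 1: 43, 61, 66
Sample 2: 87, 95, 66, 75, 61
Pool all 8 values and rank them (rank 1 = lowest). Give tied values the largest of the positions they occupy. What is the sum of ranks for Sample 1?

Sorted (ascending): 43, 61, 61, 66, 66, 75, 87, 95
The 2 values of 61 occupy positions 2–3 → each gets rank 3.
The 2 values of 66 occupy positions 4–5 → each gets rank 5.
Sample 1 values → pooled ranks: 43→1, 61→3, 66→5
Rank sum = 1 + 3 + 5 = 9

9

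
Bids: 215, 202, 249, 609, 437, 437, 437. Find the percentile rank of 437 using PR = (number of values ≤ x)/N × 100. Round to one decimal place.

N = 7.
Strictly below 437: 3. Equal to 437: 3.
PR = 6/7 × 100 = 85.7

85.7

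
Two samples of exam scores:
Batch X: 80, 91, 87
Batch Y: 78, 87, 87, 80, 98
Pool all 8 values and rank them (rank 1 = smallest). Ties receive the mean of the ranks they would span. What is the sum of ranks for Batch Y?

Sorted (ascending): 78, 80, 80, 87, 87, 87, 91, 98
The 2 values of 80 occupy positions 2–3 → average rank (2+3)/2 = 2.5.
The 3 values of 87 occupy positions 4–6 → average rank 5.
Batch Y values → pooled ranks: 78→1, 87→5, 87→5, 80→2.5, 98→8
Rank sum = 1 + 5 + 5 + 2.5 + 8 = 21.5

21.5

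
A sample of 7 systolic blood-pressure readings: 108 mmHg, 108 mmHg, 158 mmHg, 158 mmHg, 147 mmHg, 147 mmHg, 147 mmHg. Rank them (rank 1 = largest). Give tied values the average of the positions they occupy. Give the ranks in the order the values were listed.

6.5, 6.5, 1.5, 1.5, 4, 4, 4

Sorted (descending): 158, 158, 147, 147, 147, 108, 108
The 2 values of 158 occupy positions 1–2 → average rank (1+2)/2 = 1.5.
The 3 values of 147 occupy positions 3–5 → average rank 4.
The 2 values of 108 occupy positions 6–7 → average rank (6+7)/2 = 6.5.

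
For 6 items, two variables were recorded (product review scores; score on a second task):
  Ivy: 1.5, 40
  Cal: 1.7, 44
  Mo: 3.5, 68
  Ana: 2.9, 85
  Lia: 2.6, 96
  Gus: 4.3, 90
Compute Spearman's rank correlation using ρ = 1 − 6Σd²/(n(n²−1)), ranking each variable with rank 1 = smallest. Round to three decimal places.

0.600

Ranks of variable 1: 1, 2, 5, 4, 3, 6
Ranks of variable 2: 1, 2, 3, 4, 6, 5
d = r₁ − r₂: 0, 0, 2, 0, -3, 1
d²: 0, 0, 4, 0, 9, 1; Σd² = 14
ρ = 1 − 6·14/(6·35) = 1 − 84/210 = 0.600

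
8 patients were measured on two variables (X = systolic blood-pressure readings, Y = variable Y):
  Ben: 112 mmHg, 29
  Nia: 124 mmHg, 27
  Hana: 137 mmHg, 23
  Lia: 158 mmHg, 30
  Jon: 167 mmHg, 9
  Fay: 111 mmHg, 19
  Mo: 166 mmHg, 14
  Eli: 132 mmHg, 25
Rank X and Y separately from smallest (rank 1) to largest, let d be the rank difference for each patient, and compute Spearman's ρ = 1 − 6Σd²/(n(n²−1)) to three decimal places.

Ranks of variable 1: 2, 3, 5, 6, 8, 1, 7, 4
Ranks of variable 2: 7, 6, 4, 8, 1, 3, 2, 5
d = r₁ − r₂: -5, -3, 1, -2, 7, -2, 5, -1
d²: 25, 9, 1, 4, 49, 4, 25, 1; Σd² = 118
ρ = 1 − 6·118/(8·63) = 1 − 708/504 = -0.405

-0.405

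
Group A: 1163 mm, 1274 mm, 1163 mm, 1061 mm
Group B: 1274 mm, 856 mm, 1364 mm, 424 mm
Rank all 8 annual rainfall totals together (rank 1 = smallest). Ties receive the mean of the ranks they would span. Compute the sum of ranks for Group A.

Sorted (ascending): 424, 856, 1061, 1163, 1163, 1274, 1274, 1364
The 2 values of 1163 occupy positions 4–5 → average rank (4+5)/2 = 4.5.
The 2 values of 1274 occupy positions 6–7 → average rank (6+7)/2 = 6.5.
Group A values → pooled ranks: 1163→4.5, 1274→6.5, 1163→4.5, 1061→3
Rank sum = 4.5 + 6.5 + 4.5 + 3 = 18.5

18.5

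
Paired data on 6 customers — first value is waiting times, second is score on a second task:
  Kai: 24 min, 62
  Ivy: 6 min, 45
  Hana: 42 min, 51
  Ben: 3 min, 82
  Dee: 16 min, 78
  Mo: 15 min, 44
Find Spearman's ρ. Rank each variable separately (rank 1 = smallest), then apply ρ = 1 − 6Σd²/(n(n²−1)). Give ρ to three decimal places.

Ranks of variable 1: 5, 2, 6, 1, 4, 3
Ranks of variable 2: 4, 2, 3, 6, 5, 1
d = r₁ − r₂: 1, 0, 3, -5, -1, 2
d²: 1, 0, 9, 25, 1, 4; Σd² = 40
ρ = 1 − 6·40/(6·35) = 1 − 240/210 = -0.143

-0.143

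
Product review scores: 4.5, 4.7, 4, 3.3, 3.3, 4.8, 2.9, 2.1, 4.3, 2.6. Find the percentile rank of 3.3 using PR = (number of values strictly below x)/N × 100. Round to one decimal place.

30.0

N = 10.
Strictly below 3.3: 3. Equal to 3.3: 2.
PR = 3/10 × 100 = 30.0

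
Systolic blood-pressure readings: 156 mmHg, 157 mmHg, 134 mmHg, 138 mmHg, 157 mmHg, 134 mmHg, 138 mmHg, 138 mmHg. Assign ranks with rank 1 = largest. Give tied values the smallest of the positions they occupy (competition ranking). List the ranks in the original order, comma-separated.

Sorted (descending): 157, 157, 156, 138, 138, 138, 134, 134
The 2 values of 157 occupy positions 1–2 → each gets rank 1.
The 3 values of 138 occupy positions 4–6 → each gets rank 4.
The 2 values of 134 occupy positions 7–8 → each gets rank 7.

3, 1, 7, 4, 1, 7, 4, 4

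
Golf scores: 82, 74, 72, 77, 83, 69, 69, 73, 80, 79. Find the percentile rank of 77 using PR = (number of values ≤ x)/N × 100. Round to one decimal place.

N = 10.
Strictly below 77: 5. Equal to 77: 1.
PR = 6/10 × 100 = 60.0

60.0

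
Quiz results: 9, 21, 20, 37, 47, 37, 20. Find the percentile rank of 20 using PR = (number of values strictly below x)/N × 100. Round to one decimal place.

14.3

N = 7.
Strictly below 20: 1. Equal to 20: 2.
PR = 1/7 × 100 = 14.3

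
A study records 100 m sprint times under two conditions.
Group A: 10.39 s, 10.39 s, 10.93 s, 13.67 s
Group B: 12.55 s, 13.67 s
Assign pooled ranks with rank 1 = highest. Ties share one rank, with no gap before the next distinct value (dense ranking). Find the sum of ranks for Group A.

12

Sorted (descending): 13.67, 13.67, 12.55, 10.93, 10.39, 10.39
The 2 values of 13.67 share dense rank 1.
The 2 values of 10.39 share dense rank 4.
Remaining distinct values take the next consecutive integers.
Group A values → pooled ranks: 10.39→4, 10.39→4, 10.93→3, 13.67→1
Rank sum = 4 + 4 + 3 + 1 = 12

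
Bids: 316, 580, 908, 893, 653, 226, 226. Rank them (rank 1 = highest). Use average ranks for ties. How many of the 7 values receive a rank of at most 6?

Sorted (descending): 908, 893, 653, 580, 316, 226, 226
The 2 values of 226 occupy positions 6–7 → average rank (6+7)/2 = 6.5.
Ranks ≤ 6: {1, 2, 3, 4, 5} → 5 values.

5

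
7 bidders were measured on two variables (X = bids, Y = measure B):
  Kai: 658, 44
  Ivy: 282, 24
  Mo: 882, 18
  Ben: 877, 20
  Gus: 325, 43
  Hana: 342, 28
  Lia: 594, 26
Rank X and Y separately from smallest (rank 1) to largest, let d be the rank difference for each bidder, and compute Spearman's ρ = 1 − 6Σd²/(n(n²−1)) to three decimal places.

-0.429

Ranks of variable 1: 5, 1, 7, 6, 2, 3, 4
Ranks of variable 2: 7, 3, 1, 2, 6, 5, 4
d = r₁ − r₂: -2, -2, 6, 4, -4, -2, 0
d²: 4, 4, 36, 16, 16, 4, 0; Σd² = 80
ρ = 1 − 6·80/(7·48) = 1 − 480/336 = -0.429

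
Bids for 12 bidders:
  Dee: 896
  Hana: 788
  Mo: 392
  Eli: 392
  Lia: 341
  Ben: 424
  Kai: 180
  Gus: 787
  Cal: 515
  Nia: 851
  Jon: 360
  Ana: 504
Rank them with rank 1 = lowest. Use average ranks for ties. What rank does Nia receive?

11

Sorted (ascending): 180, 341, 360, 392, 392, 424, 504, 515, 787, 788, 851, 896
The 2 values of 392 occupy positions 4–5 → average rank (4+5)/2 = 4.5.
Nia has value 851 → rank 11.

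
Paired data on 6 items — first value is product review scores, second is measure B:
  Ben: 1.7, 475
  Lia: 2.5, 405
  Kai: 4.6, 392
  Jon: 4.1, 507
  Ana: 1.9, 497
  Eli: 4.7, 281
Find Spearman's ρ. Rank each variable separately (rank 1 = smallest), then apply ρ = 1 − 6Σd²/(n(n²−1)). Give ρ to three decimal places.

Ranks of variable 1: 1, 3, 5, 4, 2, 6
Ranks of variable 2: 4, 3, 2, 6, 5, 1
d = r₁ − r₂: -3, 0, 3, -2, -3, 5
d²: 9, 0, 9, 4, 9, 25; Σd² = 56
ρ = 1 − 6·56/(6·35) = 1 − 336/210 = -0.600

-0.600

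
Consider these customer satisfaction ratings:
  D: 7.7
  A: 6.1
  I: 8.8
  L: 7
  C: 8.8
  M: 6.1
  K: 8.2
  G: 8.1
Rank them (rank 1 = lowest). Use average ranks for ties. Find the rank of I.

Sorted (ascending): 6.1, 6.1, 7, 7.7, 8.1, 8.2, 8.8, 8.8
The 2 values of 6.1 occupy positions 1–2 → average rank (1+2)/2 = 1.5.
The 2 values of 8.8 occupy positions 7–8 → average rank (7+8)/2 = 7.5.
I has value 8.8 → rank 7.5.

7.5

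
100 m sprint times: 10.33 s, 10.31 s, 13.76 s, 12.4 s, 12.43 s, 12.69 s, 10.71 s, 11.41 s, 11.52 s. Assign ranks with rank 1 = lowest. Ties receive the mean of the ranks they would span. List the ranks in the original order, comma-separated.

2, 1, 9, 6, 7, 8, 3, 4, 5

Sorted (ascending): 10.31, 10.33, 10.71, 11.41, 11.52, 12.4, 12.43, 12.69, 13.76
No ties — each value takes its position as its rank.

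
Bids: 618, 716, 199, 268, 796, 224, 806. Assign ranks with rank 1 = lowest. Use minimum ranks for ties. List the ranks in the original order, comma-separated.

Sorted (ascending): 199, 224, 268, 618, 716, 796, 806
No ties — each value takes its position as its rank.

4, 5, 1, 3, 6, 2, 7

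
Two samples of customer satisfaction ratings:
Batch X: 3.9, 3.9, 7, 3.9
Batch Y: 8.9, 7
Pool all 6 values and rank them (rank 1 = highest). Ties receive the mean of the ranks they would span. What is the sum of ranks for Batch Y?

3.5

Sorted (descending): 8.9, 7, 7, 3.9, 3.9, 3.9
The 2 values of 7 occupy positions 2–3 → average rank (2+3)/2 = 2.5.
The 3 values of 3.9 occupy positions 4–6 → average rank 5.
Batch Y values → pooled ranks: 8.9→1, 7→2.5
Rank sum = 1 + 2.5 = 3.5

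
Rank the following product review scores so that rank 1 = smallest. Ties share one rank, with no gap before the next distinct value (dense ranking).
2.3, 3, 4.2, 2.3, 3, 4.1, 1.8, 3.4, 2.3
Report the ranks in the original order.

Sorted (ascending): 1.8, 2.3, 2.3, 2.3, 3, 3, 3.4, 4.1, 4.2
The 3 values of 2.3 share dense rank 2.
The 2 values of 3 share dense rank 3.
Remaining distinct values take the next consecutive integers.

2, 3, 6, 2, 3, 5, 1, 4, 2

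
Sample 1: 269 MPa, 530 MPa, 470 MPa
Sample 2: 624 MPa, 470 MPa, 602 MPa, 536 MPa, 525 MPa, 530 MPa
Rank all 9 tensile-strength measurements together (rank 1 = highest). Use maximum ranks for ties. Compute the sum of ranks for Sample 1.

22

Sorted (descending): 624, 602, 536, 530, 530, 525, 470, 470, 269
The 2 values of 530 occupy positions 4–5 → each gets rank 5.
The 2 values of 470 occupy positions 7–8 → each gets rank 8.
Sample 1 values → pooled ranks: 269→9, 530→5, 470→8
Rank sum = 9 + 5 + 8 = 22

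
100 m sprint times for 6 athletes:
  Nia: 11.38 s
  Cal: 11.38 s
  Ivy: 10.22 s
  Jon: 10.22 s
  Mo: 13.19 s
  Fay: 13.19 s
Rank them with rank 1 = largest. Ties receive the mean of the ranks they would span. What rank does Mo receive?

Sorted (descending): 13.19, 13.19, 11.38, 11.38, 10.22, 10.22
The 2 values of 13.19 occupy positions 1–2 → average rank (1+2)/2 = 1.5.
The 2 values of 11.38 occupy positions 3–4 → average rank (3+4)/2 = 3.5.
The 2 values of 10.22 occupy positions 5–6 → average rank (5+6)/2 = 5.5.
Mo has value 13.19 s → rank 1.5.

1.5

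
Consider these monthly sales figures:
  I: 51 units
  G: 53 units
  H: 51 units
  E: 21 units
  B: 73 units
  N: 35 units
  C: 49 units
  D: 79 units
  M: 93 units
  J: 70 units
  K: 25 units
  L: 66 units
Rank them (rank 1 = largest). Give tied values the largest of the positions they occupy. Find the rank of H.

Sorted (descending): 93, 79, 73, 70, 66, 53, 51, 51, 49, 35, 25, 21
The 2 values of 51 occupy positions 7–8 → each gets rank 8.
H has value 51 units → rank 8.

8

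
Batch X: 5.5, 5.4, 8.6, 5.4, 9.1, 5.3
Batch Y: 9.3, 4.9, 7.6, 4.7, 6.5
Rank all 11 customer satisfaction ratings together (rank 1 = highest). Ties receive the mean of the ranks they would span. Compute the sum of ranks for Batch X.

35

Sorted (descending): 9.3, 9.1, 8.6, 7.6, 6.5, 5.5, 5.4, 5.4, 5.3, 4.9, 4.7
The 2 values of 5.4 occupy positions 7–8 → average rank (7+8)/2 = 7.5.
Batch X values → pooled ranks: 5.5→6, 5.4→7.5, 8.6→3, 5.4→7.5, 9.1→2, 5.3→9
Rank sum = 6 + 7.5 + 3 + 7.5 + 2 + 9 = 35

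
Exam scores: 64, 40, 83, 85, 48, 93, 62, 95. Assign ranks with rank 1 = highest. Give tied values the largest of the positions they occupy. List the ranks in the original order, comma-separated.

5, 8, 4, 3, 7, 2, 6, 1

Sorted (descending): 95, 93, 85, 83, 64, 62, 48, 40
No ties — each value takes its position as its rank.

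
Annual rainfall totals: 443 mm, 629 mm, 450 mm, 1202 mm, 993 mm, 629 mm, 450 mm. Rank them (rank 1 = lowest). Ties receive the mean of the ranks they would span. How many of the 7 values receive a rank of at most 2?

1

Sorted (ascending): 443, 450, 450, 629, 629, 993, 1202
The 2 values of 450 occupy positions 2–3 → average rank (2+3)/2 = 2.5.
The 2 values of 629 occupy positions 4–5 → average rank (4+5)/2 = 4.5.
Ranks ≤ 2: {1} → 1 value.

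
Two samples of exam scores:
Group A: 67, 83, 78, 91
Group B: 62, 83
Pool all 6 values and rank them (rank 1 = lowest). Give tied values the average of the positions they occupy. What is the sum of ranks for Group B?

5.5

Sorted (ascending): 62, 67, 78, 83, 83, 91
The 2 values of 83 occupy positions 4–5 → average rank (4+5)/2 = 4.5.
Group B values → pooled ranks: 62→1, 83→4.5
Rank sum = 1 + 4.5 = 5.5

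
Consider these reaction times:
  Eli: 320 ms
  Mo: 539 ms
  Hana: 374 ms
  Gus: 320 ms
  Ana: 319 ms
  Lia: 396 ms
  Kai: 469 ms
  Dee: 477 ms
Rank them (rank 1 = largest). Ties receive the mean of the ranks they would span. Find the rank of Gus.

6.5

Sorted (descending): 539, 477, 469, 396, 374, 320, 320, 319
The 2 values of 320 occupy positions 6–7 → average rank (6+7)/2 = 6.5.
Gus has value 320 ms → rank 6.5.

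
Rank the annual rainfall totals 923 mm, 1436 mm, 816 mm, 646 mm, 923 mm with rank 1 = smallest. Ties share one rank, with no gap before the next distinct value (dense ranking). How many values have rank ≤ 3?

Sorted (ascending): 646, 816, 923, 923, 1436
The 2 values of 923 share dense rank 3.
Remaining distinct values take the next consecutive integers.
Ranks ≤ 3: {1, 2, 3, 3} → 4 values.

4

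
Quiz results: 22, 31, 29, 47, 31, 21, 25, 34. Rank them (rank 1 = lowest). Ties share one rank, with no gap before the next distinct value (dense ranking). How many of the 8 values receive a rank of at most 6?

7

Sorted (ascending): 21, 22, 25, 29, 31, 31, 34, 47
The 2 values of 31 share dense rank 5.
Remaining distinct values take the next consecutive integers.
Ranks ≤ 6: {1, 2, 3, 4, 5, 5, 6} → 7 values.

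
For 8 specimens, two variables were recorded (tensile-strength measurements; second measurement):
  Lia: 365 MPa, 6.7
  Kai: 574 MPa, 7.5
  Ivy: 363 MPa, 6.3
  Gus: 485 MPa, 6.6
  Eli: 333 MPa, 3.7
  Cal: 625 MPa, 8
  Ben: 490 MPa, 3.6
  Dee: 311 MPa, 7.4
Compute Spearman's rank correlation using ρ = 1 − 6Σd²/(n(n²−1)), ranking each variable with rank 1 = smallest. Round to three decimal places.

0.381

Ranks of variable 1: 4, 7, 3, 5, 2, 8, 6, 1
Ranks of variable 2: 5, 7, 3, 4, 2, 8, 1, 6
d = r₁ − r₂: -1, 0, 0, 1, 0, 0, 5, -5
d²: 1, 0, 0, 1, 0, 0, 25, 25; Σd² = 52
ρ = 1 − 6·52/(8·63) = 1 − 312/504 = 0.381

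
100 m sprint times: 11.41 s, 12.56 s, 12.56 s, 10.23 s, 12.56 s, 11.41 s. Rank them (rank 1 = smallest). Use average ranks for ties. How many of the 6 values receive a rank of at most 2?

Sorted (ascending): 10.23, 11.41, 11.41, 12.56, 12.56, 12.56
The 2 values of 11.41 occupy positions 2–3 → average rank (2+3)/2 = 2.5.
The 3 values of 12.56 occupy positions 4–6 → average rank 5.
Ranks ≤ 2: {1} → 1 value.

1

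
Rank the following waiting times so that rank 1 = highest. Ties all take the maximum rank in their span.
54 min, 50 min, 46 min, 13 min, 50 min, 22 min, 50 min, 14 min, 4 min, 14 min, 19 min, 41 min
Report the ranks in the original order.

1, 4, 5, 11, 4, 7, 4, 10, 12, 10, 8, 6

Sorted (descending): 54, 50, 50, 50, 46, 41, 22, 19, 14, 14, 13, 4
The 3 values of 50 occupy positions 2–4 → each gets rank 4.
The 2 values of 14 occupy positions 9–10 → each gets rank 10.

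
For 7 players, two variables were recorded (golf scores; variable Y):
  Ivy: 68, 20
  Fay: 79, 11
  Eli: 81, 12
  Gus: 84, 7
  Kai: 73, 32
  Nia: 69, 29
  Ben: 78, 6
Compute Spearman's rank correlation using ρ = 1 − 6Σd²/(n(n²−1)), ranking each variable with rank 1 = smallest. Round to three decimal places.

Ranks of variable 1: 1, 5, 6, 7, 3, 2, 4
Ranks of variable 2: 5, 3, 4, 2, 7, 6, 1
d = r₁ − r₂: -4, 2, 2, 5, -4, -4, 3
d²: 16, 4, 4, 25, 16, 16, 9; Σd² = 90
ρ = 1 − 6·90/(7·48) = 1 − 540/336 = -0.607

-0.607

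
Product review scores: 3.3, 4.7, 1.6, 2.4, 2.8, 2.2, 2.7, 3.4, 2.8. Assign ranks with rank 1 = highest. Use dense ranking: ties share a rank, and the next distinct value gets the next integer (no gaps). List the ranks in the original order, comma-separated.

Sorted (descending): 4.7, 3.4, 3.3, 2.8, 2.8, 2.7, 2.4, 2.2, 1.6
The 2 values of 2.8 share dense rank 4.
Remaining distinct values take the next consecutive integers.

3, 1, 8, 6, 4, 7, 5, 2, 4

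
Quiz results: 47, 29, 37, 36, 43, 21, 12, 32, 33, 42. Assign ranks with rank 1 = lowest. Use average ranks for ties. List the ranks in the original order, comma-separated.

Sorted (ascending): 12, 21, 29, 32, 33, 36, 37, 42, 43, 47
No ties — each value takes its position as its rank.

10, 3, 7, 6, 9, 2, 1, 4, 5, 8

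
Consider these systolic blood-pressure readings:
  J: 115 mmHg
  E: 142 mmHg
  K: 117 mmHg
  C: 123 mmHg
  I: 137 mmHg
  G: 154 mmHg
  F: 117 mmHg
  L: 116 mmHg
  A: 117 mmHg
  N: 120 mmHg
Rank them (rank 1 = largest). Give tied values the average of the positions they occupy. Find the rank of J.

Sorted (descending): 154, 142, 137, 123, 120, 117, 117, 117, 116, 115
The 3 values of 117 occupy positions 6–8 → average rank 7.
J has value 115 mmHg → rank 10.

10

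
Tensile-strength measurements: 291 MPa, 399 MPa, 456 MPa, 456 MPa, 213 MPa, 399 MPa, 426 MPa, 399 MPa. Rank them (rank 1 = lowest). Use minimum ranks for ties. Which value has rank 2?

291

Sorted (ascending): 213, 291, 399, 399, 399, 426, 456, 456
The 3 values of 399 occupy positions 3–5 → each gets rank 3.
The 2 values of 456 occupy positions 7–8 → each gets rank 7.
Rank 2 → value 291.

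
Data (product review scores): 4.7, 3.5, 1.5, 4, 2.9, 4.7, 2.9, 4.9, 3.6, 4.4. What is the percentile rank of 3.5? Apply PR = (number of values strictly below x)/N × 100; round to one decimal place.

N = 10.
Strictly below 3.5: 3. Equal to 3.5: 1.
PR = 3/10 × 100 = 30.0

30.0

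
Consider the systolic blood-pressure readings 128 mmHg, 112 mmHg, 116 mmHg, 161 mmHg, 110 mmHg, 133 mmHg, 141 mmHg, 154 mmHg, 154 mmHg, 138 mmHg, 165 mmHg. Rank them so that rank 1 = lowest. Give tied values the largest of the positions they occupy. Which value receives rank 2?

Sorted (ascending): 110, 112, 116, 128, 133, 138, 141, 154, 154, 161, 165
The 2 values of 154 occupy positions 8–9 → each gets rank 9.
Rank 2 → value 112.

112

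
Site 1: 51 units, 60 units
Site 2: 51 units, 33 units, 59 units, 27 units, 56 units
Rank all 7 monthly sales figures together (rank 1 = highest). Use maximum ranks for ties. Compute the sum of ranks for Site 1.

6

Sorted (descending): 60, 59, 56, 51, 51, 33, 27
The 2 values of 51 occupy positions 4–5 → each gets rank 5.
Site 1 values → pooled ranks: 51→5, 60→1
Rank sum = 5 + 1 = 6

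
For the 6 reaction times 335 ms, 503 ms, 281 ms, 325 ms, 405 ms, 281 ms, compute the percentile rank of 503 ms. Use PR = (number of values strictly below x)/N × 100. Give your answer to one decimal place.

N = 6.
Strictly below 503: 5. Equal to 503: 1.
PR = 5/6 × 100 = 83.3

83.3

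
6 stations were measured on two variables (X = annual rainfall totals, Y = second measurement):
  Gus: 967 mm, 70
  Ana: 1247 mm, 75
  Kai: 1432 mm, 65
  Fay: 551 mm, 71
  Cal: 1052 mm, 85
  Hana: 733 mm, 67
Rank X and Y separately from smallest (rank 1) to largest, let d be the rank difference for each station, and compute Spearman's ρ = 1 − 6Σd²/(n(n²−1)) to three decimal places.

-0.086

Ranks of variable 1: 3, 5, 6, 1, 4, 2
Ranks of variable 2: 3, 5, 1, 4, 6, 2
d = r₁ − r₂: 0, 0, 5, -3, -2, 0
d²: 0, 0, 25, 9, 4, 0; Σd² = 38
ρ = 1 − 6·38/(6·35) = 1 − 228/210 = -0.086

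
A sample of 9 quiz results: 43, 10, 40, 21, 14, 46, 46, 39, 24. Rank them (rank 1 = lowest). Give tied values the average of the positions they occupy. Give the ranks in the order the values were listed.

7, 1, 6, 3, 2, 8.5, 8.5, 5, 4

Sorted (ascending): 10, 14, 21, 24, 39, 40, 43, 46, 46
The 2 values of 46 occupy positions 8–9 → average rank (8+9)/2 = 8.5.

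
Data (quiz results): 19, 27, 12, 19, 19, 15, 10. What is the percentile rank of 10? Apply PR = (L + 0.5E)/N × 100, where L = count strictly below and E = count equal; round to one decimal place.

N = 7.
Strictly below 10: 0. Equal to 10: 1.
PR = (0 + 0.5·1)/7 × 100 = 7.1

7.1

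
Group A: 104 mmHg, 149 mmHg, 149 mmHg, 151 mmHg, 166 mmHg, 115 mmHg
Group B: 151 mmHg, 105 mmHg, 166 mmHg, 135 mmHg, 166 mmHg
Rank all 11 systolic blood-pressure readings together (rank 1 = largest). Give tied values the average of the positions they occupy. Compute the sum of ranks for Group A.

39.5

Sorted (descending): 166, 166, 166, 151, 151, 149, 149, 135, 115, 105, 104
The 3 values of 166 occupy positions 1–3 → average rank 2.
The 2 values of 151 occupy positions 4–5 → average rank (4+5)/2 = 4.5.
The 2 values of 149 occupy positions 6–7 → average rank (6+7)/2 = 6.5.
Group A values → pooled ranks: 104→11, 149→6.5, 149→6.5, 151→4.5, 166→2, 115→9
Rank sum = 11 + 6.5 + 6.5 + 4.5 + 2 + 9 = 39.5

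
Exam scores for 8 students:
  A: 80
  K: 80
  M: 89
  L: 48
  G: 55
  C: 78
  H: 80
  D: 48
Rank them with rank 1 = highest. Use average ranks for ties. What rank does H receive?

3

Sorted (descending): 89, 80, 80, 80, 78, 55, 48, 48
The 3 values of 80 occupy positions 2–4 → average rank 3.
The 2 values of 48 occupy positions 7–8 → average rank (7+8)/2 = 7.5.
H has value 80 → rank 3.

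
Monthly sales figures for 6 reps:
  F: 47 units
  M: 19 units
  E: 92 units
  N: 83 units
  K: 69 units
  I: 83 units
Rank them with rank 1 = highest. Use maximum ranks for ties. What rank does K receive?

4

Sorted (descending): 92, 83, 83, 69, 47, 19
The 2 values of 83 occupy positions 2–3 → each gets rank 3.
K has value 69 units → rank 4.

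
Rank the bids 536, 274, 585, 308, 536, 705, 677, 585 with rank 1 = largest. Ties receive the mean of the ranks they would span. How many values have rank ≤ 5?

Sorted (descending): 705, 677, 585, 585, 536, 536, 308, 274
The 2 values of 585 occupy positions 3–4 → average rank (3+4)/2 = 3.5.
The 2 values of 536 occupy positions 5–6 → average rank (5+6)/2 = 5.5.
Ranks ≤ 5: {1, 2, 3.5, 3.5} → 4 values.

4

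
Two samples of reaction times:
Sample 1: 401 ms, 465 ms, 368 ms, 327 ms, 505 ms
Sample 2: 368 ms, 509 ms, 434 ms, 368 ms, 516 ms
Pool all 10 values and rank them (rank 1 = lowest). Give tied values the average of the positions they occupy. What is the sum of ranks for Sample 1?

24

Sorted (ascending): 327, 368, 368, 368, 401, 434, 465, 505, 509, 516
The 3 values of 368 occupy positions 2–4 → average rank 3.
Sample 1 values → pooled ranks: 401→5, 465→7, 368→3, 327→1, 505→8
Rank sum = 5 + 7 + 3 + 1 + 8 = 24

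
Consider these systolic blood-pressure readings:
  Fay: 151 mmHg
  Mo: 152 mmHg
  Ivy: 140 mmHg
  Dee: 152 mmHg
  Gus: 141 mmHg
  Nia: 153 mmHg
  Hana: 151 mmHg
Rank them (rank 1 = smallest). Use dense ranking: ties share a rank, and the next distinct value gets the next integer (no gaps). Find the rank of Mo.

Sorted (ascending): 140, 141, 151, 151, 152, 152, 153
The 2 values of 151 share dense rank 3.
The 2 values of 152 share dense rank 4.
Remaining distinct values take the next consecutive integers.
Mo has value 152 mmHg → rank 4.

4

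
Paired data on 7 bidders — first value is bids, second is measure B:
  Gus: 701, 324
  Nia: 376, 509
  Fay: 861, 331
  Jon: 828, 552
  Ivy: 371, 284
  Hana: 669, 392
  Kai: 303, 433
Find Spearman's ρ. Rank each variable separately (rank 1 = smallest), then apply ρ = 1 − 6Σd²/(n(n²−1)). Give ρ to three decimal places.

Ranks of variable 1: 5, 3, 7, 6, 2, 4, 1
Ranks of variable 2: 2, 6, 3, 7, 1, 4, 5
d = r₁ − r₂: 3, -3, 4, -1, 1, 0, -4
d²: 9, 9, 16, 1, 1, 0, 16; Σd² = 52
ρ = 1 − 6·52/(7·48) = 1 − 312/336 = 0.071

0.071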